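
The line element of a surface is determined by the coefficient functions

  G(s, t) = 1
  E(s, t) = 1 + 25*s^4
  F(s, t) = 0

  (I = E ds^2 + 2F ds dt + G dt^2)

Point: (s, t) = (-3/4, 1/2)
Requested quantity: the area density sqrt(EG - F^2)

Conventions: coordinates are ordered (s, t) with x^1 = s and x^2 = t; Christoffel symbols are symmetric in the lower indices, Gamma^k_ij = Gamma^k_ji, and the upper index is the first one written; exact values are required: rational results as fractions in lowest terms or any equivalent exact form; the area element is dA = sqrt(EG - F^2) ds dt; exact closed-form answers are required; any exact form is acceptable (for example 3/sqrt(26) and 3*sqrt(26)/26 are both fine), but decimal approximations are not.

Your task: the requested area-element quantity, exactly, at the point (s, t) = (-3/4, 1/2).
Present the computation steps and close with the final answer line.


E = 2281/256, F = 0, G = 1; EG - F^2 = 2281/256

Answer: sqrt(EG - F^2) = sqrt(2281)/16


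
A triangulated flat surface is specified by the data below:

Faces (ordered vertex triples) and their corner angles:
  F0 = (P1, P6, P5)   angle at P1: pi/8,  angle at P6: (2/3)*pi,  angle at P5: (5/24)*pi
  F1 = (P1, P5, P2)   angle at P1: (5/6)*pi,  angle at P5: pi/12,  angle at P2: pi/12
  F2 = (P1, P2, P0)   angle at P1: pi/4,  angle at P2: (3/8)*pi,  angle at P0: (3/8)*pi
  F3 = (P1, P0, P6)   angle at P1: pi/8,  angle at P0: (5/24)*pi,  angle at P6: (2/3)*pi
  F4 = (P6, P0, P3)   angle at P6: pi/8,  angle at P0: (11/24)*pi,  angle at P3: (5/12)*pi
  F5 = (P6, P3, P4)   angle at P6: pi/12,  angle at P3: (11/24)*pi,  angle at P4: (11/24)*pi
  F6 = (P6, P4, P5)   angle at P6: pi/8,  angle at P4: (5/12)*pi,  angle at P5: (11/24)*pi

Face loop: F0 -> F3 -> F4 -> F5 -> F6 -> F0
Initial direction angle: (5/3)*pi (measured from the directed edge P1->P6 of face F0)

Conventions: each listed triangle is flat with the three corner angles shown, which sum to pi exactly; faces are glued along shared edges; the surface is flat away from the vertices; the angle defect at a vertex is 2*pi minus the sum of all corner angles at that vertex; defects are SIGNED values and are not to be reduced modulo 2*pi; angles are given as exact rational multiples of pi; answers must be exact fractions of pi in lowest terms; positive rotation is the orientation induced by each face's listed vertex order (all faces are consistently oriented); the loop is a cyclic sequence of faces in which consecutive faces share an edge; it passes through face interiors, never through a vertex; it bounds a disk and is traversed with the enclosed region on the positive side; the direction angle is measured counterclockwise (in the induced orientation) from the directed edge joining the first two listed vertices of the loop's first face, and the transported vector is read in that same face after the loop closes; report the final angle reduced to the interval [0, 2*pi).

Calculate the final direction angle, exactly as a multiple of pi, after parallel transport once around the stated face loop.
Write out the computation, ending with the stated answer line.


enclosed vertex P6: corner angles sum to (5/3)*pi, defect = 2*pi - (5/3)*pi = pi/3
transport around the loop rotates by the sum of enclosed defects; add to the initial angle mod 2*pi
final angle = (5/3)*pi + pi/3 = 0 (mod 2*pi)

Answer: final direction angle = 0


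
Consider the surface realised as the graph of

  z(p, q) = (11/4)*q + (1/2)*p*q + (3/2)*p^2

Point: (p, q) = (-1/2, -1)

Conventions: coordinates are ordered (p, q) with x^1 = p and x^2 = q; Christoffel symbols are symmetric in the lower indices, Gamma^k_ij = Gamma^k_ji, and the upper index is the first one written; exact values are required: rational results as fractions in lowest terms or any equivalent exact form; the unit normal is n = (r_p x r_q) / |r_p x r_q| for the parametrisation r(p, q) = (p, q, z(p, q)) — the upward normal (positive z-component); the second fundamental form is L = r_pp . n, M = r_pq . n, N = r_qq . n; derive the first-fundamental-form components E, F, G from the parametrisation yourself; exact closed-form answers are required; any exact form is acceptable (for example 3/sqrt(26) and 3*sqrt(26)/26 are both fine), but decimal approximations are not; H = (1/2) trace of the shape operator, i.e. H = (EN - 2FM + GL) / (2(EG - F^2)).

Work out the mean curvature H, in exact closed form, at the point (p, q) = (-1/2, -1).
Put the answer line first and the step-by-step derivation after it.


Answer: H = 107*sqrt(5)/675

z_p = -2, z_q = 5/2, z_pp = 3, z_pq = 1/2, z_qq = 0
E = 5, F = -5, G = 29/4; answer radicand W^2 = 45/4
unnormalised second-form numerators: l = 3, m = 1/2, n = 0; L = l/sqrt(45/4), and similarly M = m/sqrt(W^2), N = n/sqrt(W^2)
H = (E*n - 2*F*m + G*l) / (2*(EG - F^2)*sqrt(W^2)); E*n - 2*F*m + G*l = 107/4, EG - F^2 = 45/4, so H = (107/90)/sqrt(45/4)


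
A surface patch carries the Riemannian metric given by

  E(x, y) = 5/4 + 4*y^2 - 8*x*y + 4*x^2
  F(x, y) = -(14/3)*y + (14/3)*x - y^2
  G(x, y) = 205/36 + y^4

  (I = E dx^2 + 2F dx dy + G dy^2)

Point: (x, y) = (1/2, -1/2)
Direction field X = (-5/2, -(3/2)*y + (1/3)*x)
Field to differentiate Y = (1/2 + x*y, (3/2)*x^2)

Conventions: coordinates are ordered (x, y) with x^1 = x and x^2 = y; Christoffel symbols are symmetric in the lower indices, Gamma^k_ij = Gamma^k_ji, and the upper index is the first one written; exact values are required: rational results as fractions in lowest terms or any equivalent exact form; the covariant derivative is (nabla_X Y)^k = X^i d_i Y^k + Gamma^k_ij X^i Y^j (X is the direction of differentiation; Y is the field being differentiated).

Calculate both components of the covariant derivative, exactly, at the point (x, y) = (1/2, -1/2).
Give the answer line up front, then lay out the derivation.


Answer: (nabla_X Y)^x = 515279/148152, (nabla_X Y)^y = -299441/49384

E = 21/4, F = 53/12, G = 829/144 at the point
E_x = 8, E_y = -8, F_x = 14/3, F_y = -11/3, G_x = 0, G_y = -1/2
EG - F^2 = 6173/576;  g^inv = (576/6173) * [[829/144, -53/12], [-53/12, 21/4]]
first-kind symbols [ij,l] = (1/2)(d_i g_jl + d_j g_il - d_l g_ij): [xx,x] = E_x/2 = 4, [xx,y] = F_x - E_y/2 = 26/3, [xy,x] = E_y/2 = -4, [xy,y] = G_x/2 = 0, [yy,x] = F_y - G_x/2 = -11/3, [yy,y] = G_y/2 = -1/4
Gamma^x_ij = (G*[ij,x] - F*[ij,y])/(EG - F^2), Gamma^y_ij = (E*[ij,y] - F*[ij,x])/(EG - F^2)
Gamma_xxx = -8784/6173, Gamma_xxy = -13264/6173, Gamma_xyy = -34568/18519, Gamma_yxx = 16032/6173, Gamma_yxy = 10176/6173, Gamma_yyy = 8572/6173
X = (-5/2, 11/12), Y = (1/4, 3/8) at the point


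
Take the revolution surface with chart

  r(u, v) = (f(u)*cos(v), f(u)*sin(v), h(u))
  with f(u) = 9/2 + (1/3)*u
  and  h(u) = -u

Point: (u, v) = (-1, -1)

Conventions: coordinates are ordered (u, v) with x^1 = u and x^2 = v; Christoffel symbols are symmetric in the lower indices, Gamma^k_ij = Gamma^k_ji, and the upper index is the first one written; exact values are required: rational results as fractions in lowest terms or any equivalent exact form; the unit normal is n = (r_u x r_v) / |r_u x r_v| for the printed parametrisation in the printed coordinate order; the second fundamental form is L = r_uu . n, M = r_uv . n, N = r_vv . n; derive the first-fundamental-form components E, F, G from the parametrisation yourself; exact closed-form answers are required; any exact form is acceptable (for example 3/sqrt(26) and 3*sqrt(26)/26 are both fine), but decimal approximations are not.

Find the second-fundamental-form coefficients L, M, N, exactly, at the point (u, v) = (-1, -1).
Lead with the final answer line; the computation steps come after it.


Answer: L = 0, M = 0, N = -5*sqrt(10)/4

f = 25/6, f' = 1/3, f'' = 0, h' = -1, h'' = 0
E = 10/9, F = 0, G = 625/36; answer radicand W^2 = 10/9
unnormalised second-form numerators: l = 0, m = 0, n = -25/6; L = l/sqrt(10/9), and similarly M = m/sqrt(W^2), N = n/sqrt(W^2)


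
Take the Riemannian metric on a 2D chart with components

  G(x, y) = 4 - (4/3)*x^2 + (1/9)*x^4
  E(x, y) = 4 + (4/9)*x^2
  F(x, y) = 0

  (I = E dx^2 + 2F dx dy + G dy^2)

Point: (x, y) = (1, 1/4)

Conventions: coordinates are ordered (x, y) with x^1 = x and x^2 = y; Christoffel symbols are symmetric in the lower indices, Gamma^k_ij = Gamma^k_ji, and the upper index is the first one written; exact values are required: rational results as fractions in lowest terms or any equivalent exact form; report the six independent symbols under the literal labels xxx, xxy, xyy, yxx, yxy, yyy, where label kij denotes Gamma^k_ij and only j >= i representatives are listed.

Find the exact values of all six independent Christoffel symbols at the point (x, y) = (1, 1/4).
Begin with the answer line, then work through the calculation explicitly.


Answer: Gamma_xxx = 1/10, Gamma_xxy = 0, Gamma_xyy = 1/4, Gamma_yxx = 0, Gamma_yxy = -2/5, Gamma_yyy = 0

E = 40/9, F = 0, G = 25/9 at the point
E_x = 8/9, E_y = 0, F_x = 0, F_y = 0, G_x = -20/9, G_y = 0
EG - F^2 = 1000/81;  g^inv = (81/1000) * [[25/9, 0], [0, 40/9]]
first-kind symbols [ij,l] = (1/2)(d_i g_jl + d_j g_il - d_l g_ij): [xx,x] = E_x/2 = 4/9, [xx,y] = F_x - E_y/2 = 0, [xy,x] = E_y/2 = 0, [xy,y] = G_x/2 = -10/9, [yy,x] = F_y - G_x/2 = 10/9, [yy,y] = G_y/2 = 0
Gamma^x_ij = (G*[ij,x] - F*[ij,y])/(EG - F^2), Gamma^y_ij = (E*[ij,y] - F*[ij,x])/(EG - F^2)


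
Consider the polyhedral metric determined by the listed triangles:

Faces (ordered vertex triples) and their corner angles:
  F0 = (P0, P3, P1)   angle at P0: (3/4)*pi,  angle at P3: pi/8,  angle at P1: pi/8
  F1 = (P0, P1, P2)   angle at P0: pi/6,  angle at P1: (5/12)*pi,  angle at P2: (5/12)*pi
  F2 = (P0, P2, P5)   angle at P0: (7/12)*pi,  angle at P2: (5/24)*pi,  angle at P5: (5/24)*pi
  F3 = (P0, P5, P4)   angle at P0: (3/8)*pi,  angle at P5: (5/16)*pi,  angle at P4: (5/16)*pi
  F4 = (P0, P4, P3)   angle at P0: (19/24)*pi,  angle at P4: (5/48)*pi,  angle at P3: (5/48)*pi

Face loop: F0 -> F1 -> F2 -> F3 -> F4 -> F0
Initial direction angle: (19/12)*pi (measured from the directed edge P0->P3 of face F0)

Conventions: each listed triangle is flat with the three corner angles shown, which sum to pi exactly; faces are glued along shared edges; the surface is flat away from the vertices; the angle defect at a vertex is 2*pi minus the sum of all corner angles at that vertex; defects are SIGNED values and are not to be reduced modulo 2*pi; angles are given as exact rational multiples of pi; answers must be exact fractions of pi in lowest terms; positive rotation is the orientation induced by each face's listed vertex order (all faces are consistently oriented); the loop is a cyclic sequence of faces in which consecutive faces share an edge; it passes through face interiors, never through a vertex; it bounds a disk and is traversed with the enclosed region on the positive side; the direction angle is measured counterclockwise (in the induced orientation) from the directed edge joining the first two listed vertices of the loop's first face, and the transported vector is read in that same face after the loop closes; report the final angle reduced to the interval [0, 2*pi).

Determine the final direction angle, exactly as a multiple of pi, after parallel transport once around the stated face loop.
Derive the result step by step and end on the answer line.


enclosed vertex P0: corner angles sum to (8/3)*pi, defect = 2*pi - (8/3)*pi = (-2/3)*pi
adding the enclosed defects to the starting angle (mod 2*pi, induced orientation) gives the holonomy
final angle = (19/12)*pi - (2/3)*pi = (11/12)*pi (mod 2*pi)

Answer: final direction angle = (11/12)*pi


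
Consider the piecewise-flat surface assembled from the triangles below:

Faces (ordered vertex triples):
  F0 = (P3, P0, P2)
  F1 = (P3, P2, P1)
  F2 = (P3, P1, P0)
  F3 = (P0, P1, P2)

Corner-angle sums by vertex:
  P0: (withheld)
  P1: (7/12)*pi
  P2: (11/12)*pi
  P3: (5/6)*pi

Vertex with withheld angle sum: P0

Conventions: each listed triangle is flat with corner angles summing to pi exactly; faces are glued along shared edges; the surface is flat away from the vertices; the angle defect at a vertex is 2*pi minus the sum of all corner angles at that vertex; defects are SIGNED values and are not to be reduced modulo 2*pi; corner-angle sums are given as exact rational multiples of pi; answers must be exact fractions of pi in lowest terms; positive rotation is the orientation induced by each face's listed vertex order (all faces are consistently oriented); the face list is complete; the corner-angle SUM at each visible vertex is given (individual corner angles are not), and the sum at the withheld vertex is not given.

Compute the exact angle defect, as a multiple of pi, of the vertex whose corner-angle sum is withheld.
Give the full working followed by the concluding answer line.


V = 4, E = 6, F = 4; chi = V - E + F = 2
Gauss-Bonnet: total defect = 2*pi*chi = 4*pi; visible defects sum to (11/3)*pi

Answer: defect(P0) = pi/3


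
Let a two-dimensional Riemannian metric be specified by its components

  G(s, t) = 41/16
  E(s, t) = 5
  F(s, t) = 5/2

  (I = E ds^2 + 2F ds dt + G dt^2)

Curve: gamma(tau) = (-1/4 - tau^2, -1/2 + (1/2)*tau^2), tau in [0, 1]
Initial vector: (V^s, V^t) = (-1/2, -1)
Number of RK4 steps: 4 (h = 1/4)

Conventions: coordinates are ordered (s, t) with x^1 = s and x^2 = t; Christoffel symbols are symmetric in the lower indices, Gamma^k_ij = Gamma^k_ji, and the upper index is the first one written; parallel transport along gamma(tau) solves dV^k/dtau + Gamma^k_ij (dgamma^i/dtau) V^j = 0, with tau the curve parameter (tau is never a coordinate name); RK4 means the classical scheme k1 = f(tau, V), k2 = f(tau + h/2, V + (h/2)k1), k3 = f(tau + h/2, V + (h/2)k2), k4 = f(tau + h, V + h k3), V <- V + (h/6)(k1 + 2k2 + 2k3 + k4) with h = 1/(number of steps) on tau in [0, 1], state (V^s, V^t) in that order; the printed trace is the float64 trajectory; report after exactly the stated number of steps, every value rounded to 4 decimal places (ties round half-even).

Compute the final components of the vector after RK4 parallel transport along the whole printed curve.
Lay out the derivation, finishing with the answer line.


gamma'(tau) = (-2*tau, tau); f(tau, V)^k = -Gamma^k_ij(gamma(tau)) gamma'^i(tau) V^j; h = 1/4; intermediate values shown to 6 dp
curve data and Christoffel symbols at the stage parameters:
  tau = 0.000000: gamma = (-0.250000, -0.500000), gamma' = (0.000000, 0.000000); Gamma_sss = 0.000000, Gamma_sst = 0.000000, Gamma_stt = 0.000000, Gamma_tss = 0.000000, Gamma_tst = 0.000000, Gamma_ttt = 0.000000
  tau = 0.125000: gamma = (-0.265625, -0.492188), gamma' = (-0.250000, 0.125000); Gamma_sss = 0.000000, Gamma_sst = 0.000000, Gamma_stt = 0.000000, Gamma_tss = 0.000000, Gamma_tst = 0.000000, Gamma_ttt = 0.000000
  tau = 0.250000: gamma = (-0.312500, -0.468750), gamma' = (-0.500000, 0.250000); Gamma_sss = 0.000000, Gamma_sst = 0.000000, Gamma_stt = 0.000000, Gamma_tss = 0.000000, Gamma_tst = 0.000000, Gamma_ttt = 0.000000
  tau = 0.375000: gamma = (-0.390625, -0.429688), gamma' = (-0.750000, 0.375000); Gamma_sss = 0.000000, Gamma_sst = 0.000000, Gamma_stt = 0.000000, Gamma_tss = 0.000000, Gamma_tst = 0.000000, Gamma_ttt = 0.000000
  tau = 0.500000: gamma = (-0.500000, -0.375000), gamma' = (-1.000000, 0.500000); Gamma_sss = 0.000000, Gamma_sst = 0.000000, Gamma_stt = 0.000000, Gamma_tss = 0.000000, Gamma_tst = 0.000000, Gamma_ttt = 0.000000
  tau = 0.625000: gamma = (-0.640625, -0.304688), gamma' = (-1.250000, 0.625000); Gamma_sss = 0.000000, Gamma_sst = 0.000000, Gamma_stt = 0.000000, Gamma_tss = 0.000000, Gamma_tst = 0.000000, Gamma_ttt = 0.000000
  tau = 0.750000: gamma = (-0.812500, -0.218750), gamma' = (-1.500000, 0.750000); Gamma_sss = 0.000000, Gamma_sst = 0.000000, Gamma_stt = 0.000000, Gamma_tss = 0.000000, Gamma_tst = 0.000000, Gamma_ttt = 0.000000
  tau = 0.875000: gamma = (-1.015625, -0.117188), gamma' = (-1.750000, 0.875000); Gamma_sss = 0.000000, Gamma_sst = 0.000000, Gamma_stt = 0.000000, Gamma_tss = 0.000000, Gamma_tst = 0.000000, Gamma_ttt = 0.000000
  tau = 1.000000: gamma = (-1.250000, 0.000000), gamma' = (-2.000000, 1.000000); Gamma_sss = 0.000000, Gamma_sst = 0.000000, Gamma_stt = 0.000000, Gamma_tss = 0.000000, Gamma_tst = 0.000000, Gamma_ttt = 0.000000
step 0: V^s = -0.5000, V^t = -1.0000
step 1: k1 = (0.000000, 0.000000), k2 = (0.000000, 0.000000), k3 = (0.000000, 0.000000), k4 = (0.000000, 0.000000); V <- V + (h/6)(k1 + 2k2 + 2k3 + k4): V^s = -0.5000, V^t = -1.0000
step 2: k1 = (0.000000, 0.000000), k2 = (0.000000, 0.000000), k3 = (0.000000, 0.000000), k4 = (0.000000, 0.000000); V <- V + (h/6)(k1 + 2k2 + 2k3 + k4): V^s = -0.5000, V^t = -1.0000
step 3: k1 = (0.000000, 0.000000), k2 = (0.000000, 0.000000), k3 = (0.000000, 0.000000), k4 = (0.000000, 0.000000); V <- V + (h/6)(k1 + 2k2 + 2k3 + k4): V^s = -0.5000, V^t = -1.0000
step 4: k1 = (0.000000, 0.000000), k2 = (0.000000, 0.000000), k3 = (0.000000, 0.000000), k4 = (0.000000, 0.000000); V <- V + (h/6)(k1 + 2k2 + 2k3 + k4): V^s = -0.5000, V^t = -1.0000

Answer: V^s = -0.5000, V^t = -1.0000


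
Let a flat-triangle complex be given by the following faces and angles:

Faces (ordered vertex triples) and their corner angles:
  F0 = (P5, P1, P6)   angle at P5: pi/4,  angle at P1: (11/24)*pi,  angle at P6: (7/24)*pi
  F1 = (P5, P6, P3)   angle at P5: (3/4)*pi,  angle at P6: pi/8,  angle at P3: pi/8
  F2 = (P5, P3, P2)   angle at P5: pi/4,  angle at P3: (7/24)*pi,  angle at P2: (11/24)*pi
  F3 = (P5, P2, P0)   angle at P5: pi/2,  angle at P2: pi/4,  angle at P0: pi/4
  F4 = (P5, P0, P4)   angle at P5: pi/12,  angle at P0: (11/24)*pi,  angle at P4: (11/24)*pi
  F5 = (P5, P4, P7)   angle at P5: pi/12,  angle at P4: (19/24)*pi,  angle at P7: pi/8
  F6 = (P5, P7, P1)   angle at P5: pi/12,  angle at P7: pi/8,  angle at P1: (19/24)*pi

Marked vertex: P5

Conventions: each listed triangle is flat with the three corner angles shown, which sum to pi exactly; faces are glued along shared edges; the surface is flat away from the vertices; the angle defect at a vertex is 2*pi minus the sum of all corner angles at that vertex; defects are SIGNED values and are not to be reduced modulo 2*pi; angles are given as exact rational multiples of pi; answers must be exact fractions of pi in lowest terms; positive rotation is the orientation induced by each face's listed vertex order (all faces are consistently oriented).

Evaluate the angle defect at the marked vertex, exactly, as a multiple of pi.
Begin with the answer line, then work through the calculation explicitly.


Answer: defect(P5) = 0

Sum of corner angles at P5: 2*pi
defect = 2*pi - 2*pi


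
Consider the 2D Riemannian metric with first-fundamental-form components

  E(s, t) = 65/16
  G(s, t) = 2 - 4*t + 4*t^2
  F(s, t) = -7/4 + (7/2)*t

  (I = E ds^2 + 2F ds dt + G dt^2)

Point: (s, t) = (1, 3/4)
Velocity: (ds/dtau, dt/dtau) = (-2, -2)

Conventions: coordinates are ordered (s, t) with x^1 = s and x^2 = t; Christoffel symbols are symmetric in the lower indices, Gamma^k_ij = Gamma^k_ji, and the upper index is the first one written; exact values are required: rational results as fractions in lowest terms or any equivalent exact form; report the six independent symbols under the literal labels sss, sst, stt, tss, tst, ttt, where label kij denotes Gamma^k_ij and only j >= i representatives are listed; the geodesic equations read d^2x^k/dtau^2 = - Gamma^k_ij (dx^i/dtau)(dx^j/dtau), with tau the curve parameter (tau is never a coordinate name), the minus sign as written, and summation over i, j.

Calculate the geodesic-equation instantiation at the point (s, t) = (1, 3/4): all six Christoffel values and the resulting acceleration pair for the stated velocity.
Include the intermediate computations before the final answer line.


E = 65/16, F = 7/8, G = 5/4 at the point
E_s = 0, E_t = 0, F_s = 0, F_t = 7/2, G_s = 0, G_t = 2
EG - F^2 = 69/16;  g^inv = (16/69) * [[5/4, -7/8], [-7/8, 65/16]]
first-kind symbols [ij,l] = (1/2)(d_i g_jl + d_j g_il - d_l g_ij): [ss,s] = E_s/2 = 0, [ss,t] = F_s - E_t/2 = 0, [st,s] = E_t/2 = 0, [st,t] = G_s/2 = 0, [tt,s] = F_t - G_s/2 = 7/2, [tt,t] = G_t/2 = 1
Gamma^s_ij = (G*[ij,s] - F*[ij,t])/(EG - F^2), Gamma^t_ij = (E*[ij,t] - F*[ij,s])/(EG - F^2)
Gamma_sss = 0, Gamma_sst = 0, Gamma_stt = 56/69, Gamma_tss = 0, Gamma_tst = 0, Gamma_ttt = 16/69
d^2s/dtau^2 = -(Gamma_sss*(-2)^2 + 2*Gamma_sst*(-2)*(-2) + Gamma_stt*(-2)^2) = -224/69
d^2t/dtau^2 = -(Gamma_tss*(-2)^2 + 2*Gamma_tst*(-2)*(-2) + Gamma_ttt*(-2)^2) = -64/69

Answer: Gamma_sss = 0, Gamma_sst = 0, Gamma_stt = 56/69, Gamma_tss = 0, Gamma_tst = 0, Gamma_ttt = 16/69; accelerations (d^2s/dtau^2, d^2t/dtau^2) = (-224/69, -64/69)


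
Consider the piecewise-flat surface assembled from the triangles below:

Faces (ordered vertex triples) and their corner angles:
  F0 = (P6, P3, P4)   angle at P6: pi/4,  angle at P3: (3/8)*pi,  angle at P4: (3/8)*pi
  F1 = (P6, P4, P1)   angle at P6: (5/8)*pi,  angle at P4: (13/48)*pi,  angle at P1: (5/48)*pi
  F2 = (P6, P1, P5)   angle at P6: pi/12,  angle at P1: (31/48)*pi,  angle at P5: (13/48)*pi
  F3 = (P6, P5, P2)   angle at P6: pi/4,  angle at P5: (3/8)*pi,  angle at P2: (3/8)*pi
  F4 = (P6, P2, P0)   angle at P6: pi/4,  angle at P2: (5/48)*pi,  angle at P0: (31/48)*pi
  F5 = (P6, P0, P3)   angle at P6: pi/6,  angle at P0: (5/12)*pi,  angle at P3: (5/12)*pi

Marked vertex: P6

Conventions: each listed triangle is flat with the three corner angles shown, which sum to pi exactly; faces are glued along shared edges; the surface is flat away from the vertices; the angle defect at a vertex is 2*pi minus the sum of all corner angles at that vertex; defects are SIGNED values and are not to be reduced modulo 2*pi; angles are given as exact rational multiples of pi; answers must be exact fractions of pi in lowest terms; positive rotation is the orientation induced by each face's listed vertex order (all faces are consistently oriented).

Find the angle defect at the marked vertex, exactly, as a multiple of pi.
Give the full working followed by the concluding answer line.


Sum of corner angles at P6: (13/8)*pi
defect = 2*pi - (13/8)*pi

Answer: defect(P6) = (3/8)*pi


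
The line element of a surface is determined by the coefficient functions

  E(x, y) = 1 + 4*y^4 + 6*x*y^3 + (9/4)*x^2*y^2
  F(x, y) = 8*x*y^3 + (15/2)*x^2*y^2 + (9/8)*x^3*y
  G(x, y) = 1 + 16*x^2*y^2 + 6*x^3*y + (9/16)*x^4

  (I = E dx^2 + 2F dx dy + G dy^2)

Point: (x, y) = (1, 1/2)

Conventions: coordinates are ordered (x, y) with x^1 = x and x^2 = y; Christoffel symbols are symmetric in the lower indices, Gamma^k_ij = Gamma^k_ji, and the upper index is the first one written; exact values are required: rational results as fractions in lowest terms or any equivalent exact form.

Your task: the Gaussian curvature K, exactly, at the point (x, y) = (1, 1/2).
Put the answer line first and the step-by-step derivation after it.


Answer: K = -592/6561

E = 41/16, F = 55/16, G = 137/16, EG - F^2 = 81/8 at the point
E_x = 15/8, E_y = 35/4, F_x = 103/16, F_y = 117/8, G_x = 77/4, G_y = 22
E_yy = 69/2, F_xy = 195/8, G_xx = 131/4
The intrinsic route: Brioschi's K = (det M1 - det M2)/(EG - F^2)^2.
M1 = [[-E_yy/2 + F_xy - G_xx/2, E_x/2, F_x - E_y/2], [F_y - G_x/2, E, F], [G_y/2, F, G]] = [[-37/4, 15/16, 33/16], [5, 41/16, 55/16], [11, 55/16, 137/16]]; det M1 = -3873/32
M2 = [[0, E_y/2, G_x/2], [E_y/2, E, F], [G_x/2, F, G]] = [[0, 35/8, 77/8], [35/8, 41/16, 55/16], [77/8, 55/16, 137/16]]; det M2 = -3577/32
det M1 - det M2 = -37/4; K = -37/4 / (81/8)^2 = -592/6561


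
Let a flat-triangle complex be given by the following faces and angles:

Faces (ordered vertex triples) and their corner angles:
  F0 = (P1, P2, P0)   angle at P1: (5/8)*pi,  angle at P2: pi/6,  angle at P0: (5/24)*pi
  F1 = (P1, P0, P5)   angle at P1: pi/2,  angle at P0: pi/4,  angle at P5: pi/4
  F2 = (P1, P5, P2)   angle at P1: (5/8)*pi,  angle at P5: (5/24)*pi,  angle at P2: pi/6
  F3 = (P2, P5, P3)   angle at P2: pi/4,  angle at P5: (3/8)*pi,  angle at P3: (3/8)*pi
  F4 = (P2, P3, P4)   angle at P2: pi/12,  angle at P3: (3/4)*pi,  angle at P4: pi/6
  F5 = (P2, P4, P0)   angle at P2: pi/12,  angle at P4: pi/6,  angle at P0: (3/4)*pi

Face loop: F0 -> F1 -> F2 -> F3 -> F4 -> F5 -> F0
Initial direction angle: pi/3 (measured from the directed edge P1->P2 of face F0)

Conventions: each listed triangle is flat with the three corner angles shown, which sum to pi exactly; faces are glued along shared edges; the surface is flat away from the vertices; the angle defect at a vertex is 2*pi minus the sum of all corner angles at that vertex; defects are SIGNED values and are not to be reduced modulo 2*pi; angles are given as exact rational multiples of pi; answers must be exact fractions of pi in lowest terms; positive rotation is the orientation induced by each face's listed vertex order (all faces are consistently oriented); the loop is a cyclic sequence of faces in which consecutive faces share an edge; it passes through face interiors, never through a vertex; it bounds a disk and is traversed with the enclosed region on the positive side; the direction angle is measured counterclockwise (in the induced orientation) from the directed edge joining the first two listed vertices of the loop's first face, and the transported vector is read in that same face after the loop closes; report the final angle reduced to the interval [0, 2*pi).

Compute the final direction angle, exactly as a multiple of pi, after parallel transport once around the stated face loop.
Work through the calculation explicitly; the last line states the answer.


enclosed vertex P1: corner angles sum to (7/4)*pi, defect = 2*pi - (7/4)*pi = pi/4
enclosed vertex P2: corner angles sum to (3/4)*pi, defect = 2*pi - (3/4)*pi = (5/4)*pi
transport around the loop rotates by the sum of enclosed defects; add to the initial angle mod 2*pi
final angle = pi/3 + (3/2)*pi = (11/6)*pi (mod 2*pi)

Answer: final direction angle = (11/6)*pi


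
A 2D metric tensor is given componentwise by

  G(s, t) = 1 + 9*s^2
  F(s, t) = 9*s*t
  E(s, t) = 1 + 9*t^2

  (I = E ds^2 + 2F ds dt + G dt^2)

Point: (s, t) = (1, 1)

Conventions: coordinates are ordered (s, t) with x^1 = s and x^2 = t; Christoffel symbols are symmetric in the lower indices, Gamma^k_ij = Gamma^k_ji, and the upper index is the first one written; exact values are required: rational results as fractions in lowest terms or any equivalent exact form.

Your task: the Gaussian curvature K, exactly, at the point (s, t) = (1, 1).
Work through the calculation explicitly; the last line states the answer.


E = 10, F = 9, G = 10, EG - F^2 = 19 at the point
E_s = 0, E_t = 18, F_s = 9, F_t = 9, G_s = 18, G_t = 0
E_tt = 18, F_st = 9, G_ss = 18
The intrinsic route: Brioschi's K = (det M1 - det M2)/(EG - F^2)^2.
M1 = [[-E_tt/2 + F_st - G_ss/2, E_s/2, F_s - E_t/2], [F_t - G_s/2, E, F], [G_t/2, F, G]] = [[-9, 0, 0], [0, 10, 9], [0, 9, 10]]; det M1 = -171
M2 = [[0, E_t/2, G_s/2], [E_t/2, E, F], [G_s/2, F, G]] = [[0, 9, 9], [9, 10, 9], [9, 9, 10]]; det M2 = -162
det M1 - det M2 = -9; K = -9 / (19)^2 = -9/361

Answer: K = -9/361


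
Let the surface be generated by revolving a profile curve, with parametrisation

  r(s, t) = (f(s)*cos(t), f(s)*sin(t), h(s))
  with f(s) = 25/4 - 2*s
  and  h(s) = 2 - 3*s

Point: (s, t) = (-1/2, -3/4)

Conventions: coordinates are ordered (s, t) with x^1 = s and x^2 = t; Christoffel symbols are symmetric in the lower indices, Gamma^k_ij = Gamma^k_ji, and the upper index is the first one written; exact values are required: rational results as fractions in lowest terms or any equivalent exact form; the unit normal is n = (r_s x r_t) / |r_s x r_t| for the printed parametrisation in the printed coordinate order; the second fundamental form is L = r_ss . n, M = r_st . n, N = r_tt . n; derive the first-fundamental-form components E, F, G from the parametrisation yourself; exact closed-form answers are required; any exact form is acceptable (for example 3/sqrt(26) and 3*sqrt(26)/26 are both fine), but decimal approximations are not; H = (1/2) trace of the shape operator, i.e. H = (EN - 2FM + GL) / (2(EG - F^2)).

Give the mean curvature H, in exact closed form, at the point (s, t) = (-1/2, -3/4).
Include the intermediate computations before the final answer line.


f = 29/4, f' = -2, f'' = 0, h' = -3, h'' = 0
E = 13, F = 0, G = 841/16; answer radicand W^2 = 13
unnormalised second-form numerators: l = 0, m = 0, n = -87/4; L = l/sqrt(13), and similarly M = m/sqrt(W^2), N = n/sqrt(W^2)
H = (E*n - 2*F*m + G*l) / (2*(EG - F^2)*sqrt(W^2)); E*n - 2*F*m + G*l = -1131/4, EG - F^2 = 10933/16, so H = (-6/29)/sqrt(13)

Answer: H = -6*sqrt(13)/377


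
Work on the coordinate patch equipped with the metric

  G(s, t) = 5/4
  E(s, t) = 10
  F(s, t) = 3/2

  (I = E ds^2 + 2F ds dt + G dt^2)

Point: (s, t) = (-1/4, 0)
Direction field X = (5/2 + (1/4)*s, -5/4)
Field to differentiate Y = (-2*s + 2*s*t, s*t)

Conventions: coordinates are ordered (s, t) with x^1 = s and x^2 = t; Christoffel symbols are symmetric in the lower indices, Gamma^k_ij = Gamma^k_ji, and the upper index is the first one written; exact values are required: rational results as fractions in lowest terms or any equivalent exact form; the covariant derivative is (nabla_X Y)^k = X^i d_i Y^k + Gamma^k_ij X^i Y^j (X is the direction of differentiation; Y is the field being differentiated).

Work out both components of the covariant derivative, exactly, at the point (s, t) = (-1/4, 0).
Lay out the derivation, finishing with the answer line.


E = 10, F = 3/2, G = 5/4 at the point
E_s = 0, E_t = 0, F_s = 0, F_t = 0, G_s = 0, G_t = 0
EG - F^2 = 41/4;  g^inv = (4/41) * [[5/4, -3/2], [-3/2, 10]]
first-kind symbols [ij,l] = (1/2)(d_i g_jl + d_j g_il - d_l g_ij): [ss,s] = E_s/2 = 0, [ss,t] = F_s - E_t/2 = 0, [st,s] = E_t/2 = 0, [st,t] = G_s/2 = 0, [tt,s] = F_t - G_s/2 = 0, [tt,t] = G_t/2 = 0
Gamma^s_ij = (G*[ij,s] - F*[ij,t])/(EG - F^2), Gamma^t_ij = (E*[ij,t] - F*[ij,s])/(EG - F^2)
Gamma_sss = 0, Gamma_sst = 0, Gamma_stt = 0, Gamma_tss = 0, Gamma_tst = 0, Gamma_ttt = 0
X = (39/16, -5/4), Y = (1/2, 0) at the point

Answer: (nabla_X Y)^s = -17/4, (nabla_X Y)^t = 5/16


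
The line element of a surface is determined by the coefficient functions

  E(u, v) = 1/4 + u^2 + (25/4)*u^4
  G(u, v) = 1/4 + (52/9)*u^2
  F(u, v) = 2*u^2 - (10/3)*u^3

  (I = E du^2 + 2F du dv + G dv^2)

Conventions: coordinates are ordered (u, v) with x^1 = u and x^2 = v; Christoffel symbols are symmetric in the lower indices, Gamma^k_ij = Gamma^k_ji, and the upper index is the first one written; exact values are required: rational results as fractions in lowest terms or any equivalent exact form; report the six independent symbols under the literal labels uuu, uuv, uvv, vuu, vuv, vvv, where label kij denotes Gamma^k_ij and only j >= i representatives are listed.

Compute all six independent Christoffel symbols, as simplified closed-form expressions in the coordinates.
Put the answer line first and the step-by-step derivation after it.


Answer: Gamma_uuu = (5600*u^5 + 4800*u^4 + 130*u^3 + 36*u)/(3600*u^6 + 1920*u^5 + 481*u^4 + 244*u^2 + 9), Gamma_uuv = (8320*u^4 - 4992*u^3)/(10800*u^6 + 5760*u^5 + 1443*u^4 + 732*u^2 + 27), Gamma_uvv = (-43264*u^3 - 1872*u)/(32400*u^6 + 17280*u^5 + 4329*u^4 + 2196*u^2 + 81), Gamma_vuu = (-3000*u^6 - 960*u^4 + 288*u^3 - 360*u^2 + 144*u)/(3600*u^6 + 1920*u^5 + 481*u^4 + 244*u^2 + 9), Gamma_vuv = (5200*u^5 + 832*u^3 + 208*u)/(3600*u^6 + 1920*u^5 + 481*u^4 + 244*u^2 + 9), Gamma_vvv = (-8320*u^4 + 4992*u^3)/(10800*u^6 + 5760*u^5 + 1443*u^4 + 732*u^2 + 27)

E = 1/4 + u^2 + (25/4)*u^4; F = 2*u^2 - (10/3)*u^3; G = 1/4 + (52/9)*u^2
Gamma^k_ij = (1/2) g^{kl} (d_i g_jl + d_j g_il - d_l g_ij), with g^inv = (1/(EG-F^2)) [[G, -F], [-F, E]]
first partials: E_u = 2*u + 25*u^3, E_v = 0, F_u = 4*u - 10*u^2, F_v = 0, G_u = (104/9)*u, G_v = 0
D = EG - F^2 = 1/16 + (61/36)*u^2 + (481/144)*u^4 + (40/3)*u^5 + 25*u^6
expanded: Gamma^u_uu = (G E_u - 2F F_u + F E_v)/(2D), Gamma^u_uv = (G E_v - F G_u)/(2D), Gamma^u_vv = (2G F_v - G G_u - F G_v)/(2D), Gamma^v_uu = (2E F_u - E E_v - F E_u)/(2D), Gamma^v_uv = (E G_u - F E_v)/(2D), Gamma^v_vv = (E G_v - 2F F_v + F G_u)/(2D); substitute and cancel common factors


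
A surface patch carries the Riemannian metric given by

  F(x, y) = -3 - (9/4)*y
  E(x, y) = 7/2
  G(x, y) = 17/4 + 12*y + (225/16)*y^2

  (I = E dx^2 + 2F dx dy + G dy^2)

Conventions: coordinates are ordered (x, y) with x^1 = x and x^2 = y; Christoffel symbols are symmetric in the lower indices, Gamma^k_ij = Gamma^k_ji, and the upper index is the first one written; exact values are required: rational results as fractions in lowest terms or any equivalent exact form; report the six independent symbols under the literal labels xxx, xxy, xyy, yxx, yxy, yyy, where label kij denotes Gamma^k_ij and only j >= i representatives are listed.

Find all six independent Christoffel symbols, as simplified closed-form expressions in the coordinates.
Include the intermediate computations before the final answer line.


E = 7/2; F = -3 - (9/4)*y; G = 17/4 + 12*y + (225/16)*y^2
Gamma^k_ij = (1/2) g^{kl} (d_i g_jl + d_j g_il - d_l g_ij), with g^inv = (1/(EG-F^2)) [[G, -F], [-F, E]]
first partials: E_x = 0, E_y = 0, F_x = 0, F_y = -9/4, G_x = 0, G_y = 12 + (225/8)*y
D = EG - F^2 = 47/8 + (57/2)*y + (1413/32)*y^2
expanded: Gamma^x_xx = (G E_x - 2F F_x + F E_y)/(2D), Gamma^x_xy = (G E_y - F G_x)/(2D), Gamma^x_yy = (2G F_y - G G_x - F G_y)/(2D), Gamma^y_xx = (2E F_x - E E_y - F E_x)/(2D), Gamma^y_xy = (E G_x - F E_y)/(2D), Gamma^y_yy = (E G_y - 2F F_y + F G_x)/(2D); substitute and cancel common factors

Answer: Gamma_xxx = 0, Gamma_xxy = 0, Gamma_xyy = (918*y + 270)/(1413*y^2 + 912*y + 188), Gamma_yxx = 0, Gamma_yxy = 0, Gamma_yyy = (1413*y + 456)/(1413*y^2 + 912*y + 188)


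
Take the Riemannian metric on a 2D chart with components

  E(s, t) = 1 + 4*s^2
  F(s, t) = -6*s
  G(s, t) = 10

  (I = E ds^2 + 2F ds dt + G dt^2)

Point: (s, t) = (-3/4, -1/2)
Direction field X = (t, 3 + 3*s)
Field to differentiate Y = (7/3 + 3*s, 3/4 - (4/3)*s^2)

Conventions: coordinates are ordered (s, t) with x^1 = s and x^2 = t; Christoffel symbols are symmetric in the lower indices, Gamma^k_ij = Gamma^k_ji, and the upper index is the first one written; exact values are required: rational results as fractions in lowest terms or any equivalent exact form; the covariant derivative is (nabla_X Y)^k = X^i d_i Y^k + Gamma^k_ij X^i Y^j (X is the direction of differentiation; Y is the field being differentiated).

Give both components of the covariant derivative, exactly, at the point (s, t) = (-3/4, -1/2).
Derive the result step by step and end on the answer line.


E = 13/4, F = 9/2, G = 10 at the point
E_s = -6, E_t = 0, F_s = -6, F_t = 0, G_s = 0, G_t = 0
EG - F^2 = 49/4;  g^inv = (4/49) * [[10, -9/2], [-9/2, 13/4]]
first-kind symbols [ij,l] = (1/2)(d_i g_jl + d_j g_il - d_l g_ij): [ss,s] = E_s/2 = -3, [ss,t] = F_s - E_t/2 = -6, [st,s] = E_t/2 = 0, [st,t] = G_s/2 = 0, [tt,s] = F_t - G_s/2 = 0, [tt,t] = G_t/2 = 0
Gamma^s_ij = (G*[ij,s] - F*[ij,t])/(EG - F^2), Gamma^t_ij = (E*[ij,t] - F*[ij,s])/(EG - F^2)
Gamma_sss = -12/49, Gamma_sst = 0, Gamma_stt = 0, Gamma_tss = -24/49, Gamma_tst = 0, Gamma_ttt = 0
X = (-1/2, 3/4), Y = (1/12, 0) at the point

Answer: (nabla_X Y)^s = -73/49, (nabla_X Y)^t = -48/49


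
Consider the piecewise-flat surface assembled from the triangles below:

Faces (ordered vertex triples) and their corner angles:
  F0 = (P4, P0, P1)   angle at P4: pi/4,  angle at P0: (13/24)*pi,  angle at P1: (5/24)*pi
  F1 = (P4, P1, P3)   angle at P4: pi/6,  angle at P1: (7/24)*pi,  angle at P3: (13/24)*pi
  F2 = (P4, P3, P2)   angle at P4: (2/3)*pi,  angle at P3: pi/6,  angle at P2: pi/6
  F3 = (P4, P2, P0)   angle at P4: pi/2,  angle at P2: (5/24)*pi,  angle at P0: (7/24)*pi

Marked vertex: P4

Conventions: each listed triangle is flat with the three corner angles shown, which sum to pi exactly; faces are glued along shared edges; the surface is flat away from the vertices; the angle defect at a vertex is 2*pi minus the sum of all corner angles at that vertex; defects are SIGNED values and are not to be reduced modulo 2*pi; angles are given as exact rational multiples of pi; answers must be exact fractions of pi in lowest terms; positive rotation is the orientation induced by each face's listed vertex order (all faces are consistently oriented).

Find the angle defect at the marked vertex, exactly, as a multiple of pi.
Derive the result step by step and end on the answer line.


Sum of corner angles at P4: (19/12)*pi
defect = 2*pi - (19/12)*pi

Answer: defect(P4) = (5/12)*pi


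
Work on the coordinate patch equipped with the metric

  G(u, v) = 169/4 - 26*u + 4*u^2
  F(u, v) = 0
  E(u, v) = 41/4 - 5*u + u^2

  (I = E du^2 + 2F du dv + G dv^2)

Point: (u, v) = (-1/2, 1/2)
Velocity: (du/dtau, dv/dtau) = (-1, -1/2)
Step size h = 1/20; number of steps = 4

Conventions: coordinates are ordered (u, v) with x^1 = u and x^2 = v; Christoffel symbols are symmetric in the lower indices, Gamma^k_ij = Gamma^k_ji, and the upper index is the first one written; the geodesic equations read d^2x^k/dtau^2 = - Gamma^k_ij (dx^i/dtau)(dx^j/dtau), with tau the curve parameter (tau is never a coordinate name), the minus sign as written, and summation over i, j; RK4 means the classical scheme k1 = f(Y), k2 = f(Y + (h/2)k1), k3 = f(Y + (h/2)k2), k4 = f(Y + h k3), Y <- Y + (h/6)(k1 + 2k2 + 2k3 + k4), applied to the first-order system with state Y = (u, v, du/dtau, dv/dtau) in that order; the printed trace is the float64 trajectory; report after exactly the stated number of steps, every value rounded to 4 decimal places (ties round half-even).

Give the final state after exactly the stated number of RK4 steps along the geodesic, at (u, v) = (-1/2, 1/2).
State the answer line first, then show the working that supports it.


Answer: u = -0.7007, v = 0.4051, du/dtau = -1.0052, dv/dtau = -0.4505

f(Y) = (du/dtau, dv/dtau, -Gamma^u_ij Y'^i Y'^j, -Gamma^v_ij Y'^i Y'^j) with the Gammas evaluated at the stage position; h = 0.050000; intermediate values shown to 6 dp
step 0: u = -0.5000, v = 0.5000, du/dtau = -1.0000, dv/dtau = -0.5000
step 1:
  k1: at (u, v) = (-0.500000, 0.500000), (du/dtau, dv/dtau) = (-1.000000, -0.500000); Gamma_uuu = -0.230769, Gamma_uuv = 0.000000, Gamma_uvv = 1.153846, Gamma_vuu = 0.000000, Gamma_vuv = -0.266667, Gamma_vvv = 0.000000; k1 = (-1.000000, -0.500000, -0.057692, 0.266667)
  k2: at (u, v) = (-0.525000, 0.487500), (du/dtau, dv/dtau) = (-1.001442, -0.493333); Gamma_uuu = -0.230027, Gamma_uuv = 0.000000, Gamma_uvv = 1.148234, Gamma_vuu = 0.000000, Gamma_vuv = -0.264901, Gamma_vvv = 0.000000; k2 = (-1.001442, -0.493333, -0.048764, 0.261746)
  k3: at (u, v) = (-0.525036, 0.487667), (du/dtau, dv/dtau) = (-1.001219, -0.493456); Gamma_uuu = -0.230026, Gamma_uuv = 0.000000, Gamma_uvv = 1.148226, Gamma_vuu = 0.000000, Gamma_vuv = -0.264898, Gamma_vvv = 0.000000; k3 = (-1.001219, -0.493456, -0.049005, 0.261750)
  k4: at (u, v) = (-0.550061, 0.475327), (du/dtau, dv/dtau) = (-1.002450, -0.486912); Gamma_uuu = -0.229278, Gamma_uuv = 0.000000, Gamma_uvv = 1.142629, Gamma_vuu = 0.000000, Gamma_vuv = -0.263154, Gamma_vvv = 0.000000; k4 = (-1.002450, -0.486912, -0.040495, 0.256894)
  Y <- Y + (h/6)(k1 + 2k2 + 2k3 + k4): u = -0.5501, v = 0.4753, du/dtau = -1.0024, dv/dtau = -0.4869
step 2:
  k1: at (u, v) = (-0.550065, 0.475329), (du/dtau, dv/dtau) = (-1.002448, -0.486912); Gamma_uuu = -0.229278, Gamma_uuv = 0.000000, Gamma_uvv = 1.142628, Gamma_vuu = 0.000000, Gamma_vuv = -0.263153, Gamma_vvv = 0.000000; k1 = (-1.002448, -0.486912, -0.040496, 0.256892)
  k2: at (u, v) = (-0.575126, 0.463156), (du/dtau, dv/dtau) = (-1.003460, -0.480490); Gamma_uuu = -0.228525, Gamma_uuv = 0.000000, Gamma_uvv = 1.137043, Gamma_vuu = 0.000000, Gamma_vuv = -0.261429, Gamma_vvv = 0.000000; k2 = (-1.003460, -0.480490, -0.032400, 0.252097)
  k3: at (u, v) = (-0.575151, 0.463317), (du/dtau, dv/dtau) = (-1.003258, -0.480610); Gamma_uuu = -0.228524, Gamma_uuv = 0.000000, Gamma_uvv = 1.137037, Gamma_vuu = 0.000000, Gamma_vuv = -0.261428, Gamma_vvv = 0.000000; k3 = (-1.003258, -0.480610, -0.032623, 0.252108)
  k4: at (u, v) = (-0.600228, 0.451299), (du/dtau, dv/dtau) = (-1.004079, -0.474307); Gamma_uuu = -0.227767, Gamma_uuv = 0.000000, Gamma_uvv = 1.131471, Gamma_vuu = 0.000000, Gamma_vuv = -0.259725, Gamma_vvv = 0.000000; k4 = (-1.004079, -0.474307, -0.024915, 0.247383)
  Y <- Y + (h/6)(k1 + 2k2 + 2k3 + k4): u = -0.6002, v = 0.4513, du/dtau = -1.0041, dv/dtau = -0.4743
step 3:
  k1: at (u, v) = (-0.600231, 0.451301), (du/dtau, dv/dtau) = (-1.004077, -0.474306); Gamma_uuu = -0.227767, Gamma_uuv = 0.000000, Gamma_uvv = 1.131470, Gamma_vuu = 0.000000, Gamma_vuv = -0.259725, Gamma_vvv = 0.000000; k1 = (-1.004077, -0.474306, -0.024915, 0.247382)
  k2: at (u, v) = (-0.625333, 0.439443), (du/dtau, dv/dtau) = (-1.004699, -0.468122); Gamma_uuu = -0.227005, Gamma_uuv = 0.000000, Gamma_uvv = 1.125920, Gamma_vuu = 0.000000, Gamma_vuv = -0.258042, Gamma_vvv = 0.000000; k2 = (-1.004699, -0.468122, -0.017589, 0.242726)
  k3: at (u, v) = (-0.625349, 0.439598), (du/dtau, dv/dtau) = (-1.004516, -0.468238); Gamma_uuu = -0.227004, Gamma_uuv = 0.000000, Gamma_uvv = 1.125916, Gamma_vuu = 0.000000, Gamma_vuv = -0.258041, Gamma_vvv = 0.000000; k3 = (-1.004516, -0.468238, -0.017795, 0.242741)
  k4: at (u, v) = (-0.650457, 0.427889), (du/dtau, dv/dtau) = (-1.004966, -0.462169); Gamma_uuu = -0.226239, Gamma_uuv = 0.000000, Gamma_uvv = 1.120388, Gamma_vuu = 0.000000, Gamma_vuv = -0.256380, Gamma_vvv = 0.000000; k4 = (-1.004966, -0.462169, -0.010824, 0.238159)
  Y <- Y + (h/6)(k1 + 2k2 + 2k3 + k4): u = -0.6505, v = 0.4279, du/dtau = -1.0050, dv/dtau = -0.4622
step 4:
  k1: at (u, v) = (-0.650460, 0.427891), (du/dtau, dv/dtau) = (-1.004964, -0.462169); Gamma_uuu = -0.226238, Gamma_uuv = 0.000000, Gamma_uvv = 1.120387, Gamma_vuu = 0.000000, Gamma_vuv = -0.256380, Gamma_vvv = 0.000000; k1 = (-1.004964, -0.462169, -0.010825, 0.238158)
  k2: at (u, v) = (-0.675584, 0.416337), (du/dtau, dv/dtau) = (-1.005235, -0.456215); Gamma_uuu = -0.225469, Gamma_uuv = 0.000000, Gamma_uvv = 1.114880, Gamma_vuu = 0.000000, Gamma_vuv = -0.254739, Gamma_vvv = 0.000000; k2 = (-1.005235, -0.456215, -0.004206, 0.233648)
  k3: at (u, v) = (-0.675591, 0.416485), (du/dtau, dv/dtau) = (-1.005069, -0.456328); Gamma_uuu = -0.225469, Gamma_uuv = 0.000000, Gamma_uvv = 1.114878, Gamma_vuu = 0.000000, Gamma_vuv = -0.254739, Gamma_vvv = 0.000000; k3 = (-1.005069, -0.456328, -0.004396, 0.233667)
  k4: at (u, v) = (-0.700714, 0.405074), (du/dtau, dv/dtau) = (-1.005184, -0.450486); Gamma_uuu = -0.224697, Gamma_uuv = 0.000000, Gamma_uvv = 1.109395, Gamma_vuu = 0.000000, Gamma_vuv = -0.253119, Gamma_vvv = 0.000000; k4 = (-1.005184, -0.450486, 0.001895, 0.229235)
  Y <- Y + (h/6)(k1 + 2k2 + 2k3 + k4): u = -0.7007, v = 0.4051, du/dtau = -1.0052, dv/dtau = -0.4505
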